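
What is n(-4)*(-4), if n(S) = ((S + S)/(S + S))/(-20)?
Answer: 1/5 ≈ 0.20000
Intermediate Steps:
n(S) = -1/20 (n(S) = ((2*S)/((2*S)))*(-1/20) = ((2*S)*(1/(2*S)))*(-1/20) = 1*(-1/20) = -1/20)
n(-4)*(-4) = -1/20*(-4) = 1/5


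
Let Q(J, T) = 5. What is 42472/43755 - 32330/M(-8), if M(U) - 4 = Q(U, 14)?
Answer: -471405634/131265 ≈ -3591.3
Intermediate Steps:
M(U) = 9 (M(U) = 4 + 5 = 9)
42472/43755 - 32330/M(-8) = 42472/43755 - 32330/9 = -471405634/131265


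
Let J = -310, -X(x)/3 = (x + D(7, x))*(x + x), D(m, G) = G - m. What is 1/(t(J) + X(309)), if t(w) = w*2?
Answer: -1/1133414 ≈ -8.8229e-7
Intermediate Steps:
X(x) = -6*x*(-7 + 2*x) (X(x) = -3*(x + (x - 1*7))*(x + x) = -3*(x + (x - 7))*2*x = -3*(x + (-7 + x))*2*x = -3*(-7 + 2*x)*2*x = -6*x*(-7 + 2*x))
t(w) = 2*w
1/(t(J) + X(309)) = 1/(2*(-310) + 6*309*(7 - 2*309)) = 1/(-620 + 6*309*(7 - 618)) = 1/(-620 + 6*309*(-611)) = 1/(-620 - 1132794) = 1/(-1133414) = -1/1133414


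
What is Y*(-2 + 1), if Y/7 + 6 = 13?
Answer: -49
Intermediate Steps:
Y = 49 (Y = -42 + 7*13 = -42 + 91 = 49)
Y*(-2 + 1) = 49*(-2 + 1) = 49*(-1) = -49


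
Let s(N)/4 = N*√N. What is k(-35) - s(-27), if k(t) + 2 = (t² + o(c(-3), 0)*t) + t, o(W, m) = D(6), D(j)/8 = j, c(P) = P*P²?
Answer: -492 + 324*I*√3 ≈ -492.0 + 561.18*I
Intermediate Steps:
c(P) = P³
s(N) = 4*N^(3/2) (s(N) = 4*(N*√N) = 4*N^(3/2))
D(j) = 8*j
o(W, m) = 48 (o(W, m) = 8*6 = 48)
k(t) = -2 + t² + 49*t (k(t) = -2 + ((t² + 48*t) + t) = -2 + (t² + 49*t) = -2 + t² + 49*t)
k(-35) - s(-27) = (-2 + (-35)² + 49*(-35)) - 4*(-27)^(3/2) = (-2 + 1225 - 1715) - 4*(-81*I*√3) = -492 - (-324)*I*√3 = -492 + 324*I*√3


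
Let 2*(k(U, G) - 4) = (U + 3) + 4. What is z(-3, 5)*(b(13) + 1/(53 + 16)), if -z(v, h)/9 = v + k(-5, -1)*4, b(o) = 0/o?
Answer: -51/23 ≈ -2.2174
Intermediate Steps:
k(U, G) = 15/2 + U/2 (k(U, G) = 4 + ((U + 3) + 4)/2 = 4 + ((3 + U) + 4)/2 = 4 + (7 + U)/2 = 4 + (7/2 + U/2) = 15/2 + U/2)
b(o) = 0
z(v, h) = -180 - 9*v (z(v, h) = -9*(v + (15/2 + (1/2)*(-5))*4) = -9*(v + (15/2 - 5/2)*4) = -9*(v + 5*4) = -9*(v + 20) = -9*(20 + v) = -180 - 9*v)
z(-3, 5)*(b(13) + 1/(53 + 16)) = (-180 - 9*(-3))*(0 + 1/(53 + 16)) = (-180 + 27)*(0 + 1/69) = -153*(0 + 1/69) = -153*1/69 = -51/23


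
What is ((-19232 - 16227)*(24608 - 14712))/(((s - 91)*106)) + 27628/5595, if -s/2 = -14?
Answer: 327247111144/6227235 ≈ 52551.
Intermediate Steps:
s = 28 (s = -2*(-14) = 28)
((-19232 - 16227)*(24608 - 14712))/(((s - 91)*106)) + 27628/5595 = ((-19232 - 16227)*(24608 - 14712))/(((28 - 91)*106)) + 27628/5595 = (-35459*9896)/((-63*106)) + 27628*(1/5595) = -350902264/(-6678) + 27628/5595 = -350902264*(-1/6678) + 27628/5595 = 175451132/3339 + 27628/5595 = 327247111144/6227235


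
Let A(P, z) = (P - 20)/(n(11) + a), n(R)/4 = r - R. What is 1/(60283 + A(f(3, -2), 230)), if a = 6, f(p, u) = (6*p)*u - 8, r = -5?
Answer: 29/1748239 ≈ 1.6588e-5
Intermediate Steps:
f(p, u) = -8 + 6*p*u (f(p, u) = 6*p*u - 8 = -8 + 6*p*u)
n(R) = -20 - 4*R (n(R) = 4*(-5 - R) = -20 - 4*R)
A(P, z) = 10/29 - P/58 (A(P, z) = (P - 20)/((-20 - 4*11) + 6) = (-20 + P)/((-20 - 44) + 6) = (-20 + P)/(-64 + 6) = (-20 + P)/(-58) = (-20 + P)*(-1/58) = 10/29 - P/58)
1/(60283 + A(f(3, -2), 230)) = 1/(60283 + (10/29 - (-8 + 6*3*(-2))/58)) = 1/(60283 + (10/29 - (-8 - 36)/58)) = 1/(60283 + (10/29 - 1/58*(-44))) = 1/(60283 + (10/29 + 22/29)) = 1/(60283 + 32/29) = 1/(1748239/29) = 29/1748239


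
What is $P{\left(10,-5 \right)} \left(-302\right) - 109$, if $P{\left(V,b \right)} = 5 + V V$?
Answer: $-31819$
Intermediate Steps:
$P{\left(V,b \right)} = 5 + V^{2}$
$P{\left(10,-5 \right)} \left(-302\right) - 109 = \left(5 + 10^{2}\right) \left(-302\right) - 109 = \left(5 + 100\right) \left(-302\right) - 109 = 105 \left(-302\right) - 109 = -31710 - 109 = -31819$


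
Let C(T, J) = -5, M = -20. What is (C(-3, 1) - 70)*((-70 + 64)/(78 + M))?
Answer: 225/29 ≈ 7.7586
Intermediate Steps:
(C(-3, 1) - 70)*((-70 + 64)/(78 + M)) = (-5 - 70)*((-70 + 64)/(78 - 20)) = -(-450)/58 = -75*(-3/29) = 225/29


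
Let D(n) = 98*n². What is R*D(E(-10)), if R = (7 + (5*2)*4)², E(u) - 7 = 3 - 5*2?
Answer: 0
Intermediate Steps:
E(u) = 0 (E(u) = 7 + (3 - 5*2) = 7 + (3 - 10) = 7 - 7 = 0)
R = 2209 (R = (7 + 10*4)² = (7 + 40)² = 47² = 2209)
R*D(E(-10)) = 2209*(98*0²) = 2209*(98*0) = 2209*0 = 0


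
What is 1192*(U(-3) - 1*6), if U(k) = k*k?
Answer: 3576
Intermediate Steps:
U(k) = k²
1192*(U(-3) - 1*6) = 1192*((-3)² - 1*6) = 1192*(9 - 6) = 1192*3 = 3576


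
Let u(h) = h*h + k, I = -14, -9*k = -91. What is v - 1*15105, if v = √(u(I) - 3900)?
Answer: -15105 + I*√33245/3 ≈ -15105.0 + 60.777*I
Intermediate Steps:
k = 91/9 (k = -⅑*(-91) = 91/9 ≈ 10.111)
u(h) = 91/9 + h² (u(h) = h*h + 91/9 = h² + 91/9 = 91/9 + h²)
v = I*√33245/3 (v = √((91/9 + (-14)²) - 3900) = √((91/9 + 196) - 3900) = √(1855/9 - 3900) = √(-33245/9) = I*√33245/3 ≈ 60.777*I)
v - 1*15105 = I*√33245/3 - 1*15105 = I*√33245/3 - 15105 = -15105 + I*√33245/3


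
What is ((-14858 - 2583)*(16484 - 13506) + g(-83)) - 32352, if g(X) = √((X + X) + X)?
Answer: -51971650 + I*√249 ≈ -5.1972e+7 + 15.78*I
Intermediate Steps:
g(X) = √3*√X (g(X) = √(2*X + X) = √(3*X) = √3*√X)
((-14858 - 2583)*(16484 - 13506) + g(-83)) - 32352 = ((-14858 - 2583)*(16484 - 13506) + √3*√(-83)) - 32352 = (-17441*2978 + √3*(I*√83)) - 32352 = (-51939298 + I*√249) - 32352 = -51971650 + I*√249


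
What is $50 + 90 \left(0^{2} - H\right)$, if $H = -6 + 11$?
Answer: $-400$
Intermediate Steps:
$H = 5$
$50 + 90 \left(0^{2} - H\right) = 50 + 90 \left(0^{2} - 5\right) = 50 + 90 \left(0 - 5\right) = 50 + 90 \left(-5\right) = 50 - 450 = -400$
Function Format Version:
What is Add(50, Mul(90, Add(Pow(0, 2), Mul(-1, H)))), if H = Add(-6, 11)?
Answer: -400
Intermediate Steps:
H = 5
Add(50, Mul(90, Add(Pow(0, 2), Mul(-1, H)))) = Add(50, Mul(90, Add(Pow(0, 2), Mul(-1, 5)))) = Add(50, Mul(90, Add(0, -5))) = Add(50, Mul(90, -5)) = Add(50, -450) = -400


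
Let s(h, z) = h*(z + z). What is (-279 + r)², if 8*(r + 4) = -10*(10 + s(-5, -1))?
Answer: 94864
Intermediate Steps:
s(h, z) = 2*h*z (s(h, z) = h*(2*z) = 2*h*z)
r = -29 (r = -4 + (-10*(10 + 2*(-5)*(-1)))/8 = -4 + (-10*(10 + 10))/8 = -4 + (-10*20)/8 = -4 + (⅛)*(-200) = -4 - 25 = -29)
(-279 + r)² = (-279 - 29)² = (-308)² = 94864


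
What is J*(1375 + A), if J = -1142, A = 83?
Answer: -1665036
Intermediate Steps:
J*(1375 + A) = -1142*(1375 + 83) = -1142*1458 = -1665036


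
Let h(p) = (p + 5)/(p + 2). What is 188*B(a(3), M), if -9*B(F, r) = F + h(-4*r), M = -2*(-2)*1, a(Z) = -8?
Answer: 9494/63 ≈ 150.70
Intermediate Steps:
h(p) = (5 + p)/(2 + p)
M = 4 (M = 4*1 = 4)
B(F, r) = -F/9 - (5 - 4*r)/(9*(2 - 4*r)) (B(F, r) = -(F + (5 - 4*r)/(2 - 4*r))/9 = -F/9 - (5 - 4*r)/(9*(2 - 4*r)))
188*B(a(3), M) = 188*((5 - 4*4 - 2*(-8)*(-1 + 2*4))/(18*(-1 + 2*4))) = 188*((5 - 16 - 2*(-8)*(-1 + 8))/(18*(-1 + 8))) = 188*((1/18)*(5 - 16 - 2*(-8)*7)/7) = 188*((1/18)*(1/7)*(5 - 16 + 112)) = 188*((1/18)*(1/7)*101) = 188*(101/126) = 9494/63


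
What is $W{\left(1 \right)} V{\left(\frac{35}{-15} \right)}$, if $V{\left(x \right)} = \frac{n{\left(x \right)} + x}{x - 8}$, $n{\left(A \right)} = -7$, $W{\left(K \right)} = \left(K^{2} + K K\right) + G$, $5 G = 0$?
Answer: $\frac{56}{31} \approx 1.8065$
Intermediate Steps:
$G = 0$ ($G = \frac{1}{5} \cdot 0 = 0$)
$W{\left(K \right)} = 2 K^{2}$ ($W{\left(K \right)} = \left(K^{2} + K K\right) + 0 = \left(K^{2} + K^{2}\right) + 0 = 2 K^{2} + 0 = 2 K^{2}$)
$V{\left(x \right)} = \frac{-7 + x}{-8 + x}$ ($V{\left(x \right)} = \frac{-7 + x}{x - 8} = \frac{-7 + x}{-8 + x}$)
$W{\left(1 \right)} V{\left(\frac{35}{-15} \right)} = 2 \cdot 1^{2} \frac{-7 + \frac{35}{-15}}{-8 + \frac{35}{-15}} = 2 \cdot 1 \frac{-7 + 35 \left(- \frac{1}{15}\right)}{-8 + 35 \left(- \frac{1}{15}\right)} = 2 \frac{-7 - \frac{7}{3}}{-8 - \frac{7}{3}} = 2 \frac{1}{- \frac{31}{3}} \left(- \frac{28}{3}\right) = 2 \left(\left(- \frac{3}{31}\right) \left(- \frac{28}{3}\right)\right) = 2 \cdot \frac{28}{31} = \frac{56}{31}$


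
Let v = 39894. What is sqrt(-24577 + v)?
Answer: 17*sqrt(53) ≈ 123.76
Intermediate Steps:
sqrt(-24577 + v) = sqrt(-24577 + 39894) = sqrt(15317) = 17*sqrt(53)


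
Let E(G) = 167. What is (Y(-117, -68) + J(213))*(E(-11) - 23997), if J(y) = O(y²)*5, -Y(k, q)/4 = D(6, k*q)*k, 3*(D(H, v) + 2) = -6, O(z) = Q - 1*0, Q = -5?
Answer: 45205510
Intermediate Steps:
O(z) = -5 (O(z) = -5 - 1*0 = -5 + 0 = -5)
D(H, v) = -4 (D(H, v) = -2 + (⅓)*(-6) = -2 - 2 = -4)
Y(k, q) = 16*k (Y(k, q) = -(-16)*k = 16*k)
J(y) = -25 (J(y) = -5*5 = -25)
(Y(-117, -68) + J(213))*(E(-11) - 23997) = (16*(-117) - 25)*(167 - 23997) = (-1872 - 25)*(-23830) = -1897*(-23830) = 45205510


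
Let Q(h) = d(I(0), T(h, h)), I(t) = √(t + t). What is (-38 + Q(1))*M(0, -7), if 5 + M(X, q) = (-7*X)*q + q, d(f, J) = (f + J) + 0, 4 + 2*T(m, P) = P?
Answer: 474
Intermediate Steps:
T(m, P) = -2 + P/2
I(t) = √2*√t (I(t) = √(2*t) = √2*√t)
d(f, J) = J + f (d(f, J) = (J + f) + 0 = J + f)
Q(h) = -2 + h/2 (Q(h) = (-2 + h/2) + √2*√0 = (-2 + h/2) + √2*0 = (-2 + h/2) + 0 = -2 + h/2)
M(X, q) = -5 + q - 7*X*q (M(X, q) = -5 + ((-7*X)*q + q) = -5 + (-7*X*q + q) = -5 + (q - 7*X*q) = -5 + q - 7*X*q)
(-38 + Q(1))*M(0, -7) = (-38 + (-2 + (½)*1))*(-5 - 7 - 7*0*(-7)) = (-38 + (-2 + ½))*(-5 - 7 + 0) = (-38 - 3/2)*(-12) = -79/2*(-12) = 474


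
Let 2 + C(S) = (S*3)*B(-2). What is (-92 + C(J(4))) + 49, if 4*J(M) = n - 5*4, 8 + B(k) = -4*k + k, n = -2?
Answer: -12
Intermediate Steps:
B(k) = -8 - 3*k (B(k) = -8 + (-4*k + k) = -8 - 3*k)
J(M) = -11/2 (J(M) = (-2 - 5*4)/4 = (-2 - 20)/4 = (1/4)*(-22) = -11/2)
C(S) = -2 - 6*S (C(S) = -2 + (S*3)*(-8 - 3*(-2)) = -2 + (3*S)*(-8 + 6) = -2 + (3*S)*(-2) = -2 - 6*S)
(-92 + C(J(4))) + 49 = (-92 + (-2 - 6*(-11/2))) + 49 = (-92 + (-2 + 33)) + 49 = (-92 + 31) + 49 = -61 + 49 = -12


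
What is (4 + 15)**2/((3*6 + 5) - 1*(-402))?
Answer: 361/425 ≈ 0.84941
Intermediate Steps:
(4 + 15)**2/((3*6 + 5) - 1*(-402)) = 19**2/((18 + 5) + 402) = 361/(23 + 402) = 361/425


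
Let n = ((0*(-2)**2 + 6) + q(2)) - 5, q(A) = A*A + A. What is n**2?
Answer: 49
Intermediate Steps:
q(A) = A + A**2 (q(A) = A**2 + A = A + A**2)
n = 7 (n = ((0*(-2)**2 + 6) + 2*(1 + 2)) - 5 = ((0*4 + 6) + 2*3) - 5 = ((0 + 6) + 6) - 5 = (6 + 6) - 5 = 12 - 5 = 7)
n**2 = 7**2 = 49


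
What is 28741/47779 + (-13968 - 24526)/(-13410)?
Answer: 1112310818/320358195 ≈ 3.4721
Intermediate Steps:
28741/47779 + (-13968 - 24526)/(-13410) = 28741*(1/47779) - 38494*(-1/13410) = 28741/47779 + 19247/6705 = 1112310818/320358195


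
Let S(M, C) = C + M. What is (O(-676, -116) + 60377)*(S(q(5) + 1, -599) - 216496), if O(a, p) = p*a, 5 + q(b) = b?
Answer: -30131127542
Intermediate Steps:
q(b) = -5 + b
O(a, p) = a*p
(O(-676, -116) + 60377)*(S(q(5) + 1, -599) - 216496) = (-676*(-116) + 60377)*((-599 + ((-5 + 5) + 1)) - 216496) = (78416 + 60377)*((-599 + (0 + 1)) - 216496) = 138793*((-599 + 1) - 216496) = 138793*(-598 - 216496) = 138793*(-217094) = -30131127542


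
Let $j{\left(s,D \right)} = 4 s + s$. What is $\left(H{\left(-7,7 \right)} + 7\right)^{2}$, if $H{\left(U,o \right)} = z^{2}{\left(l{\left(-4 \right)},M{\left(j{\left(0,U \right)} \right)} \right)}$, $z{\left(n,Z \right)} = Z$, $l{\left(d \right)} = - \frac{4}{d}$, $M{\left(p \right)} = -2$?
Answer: $121$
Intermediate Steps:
$j{\left(s,D \right)} = 5 s$
$H{\left(U,o \right)} = 4$ ($H{\left(U,o \right)} = \left(-2\right)^{2} = 4$)
$\left(H{\left(-7,7 \right)} + 7\right)^{2} = \left(4 + 7\right)^{2} = 11^{2} = 121$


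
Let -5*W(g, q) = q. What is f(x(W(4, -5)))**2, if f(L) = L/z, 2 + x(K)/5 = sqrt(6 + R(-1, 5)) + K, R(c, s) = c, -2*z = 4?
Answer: 75/2 - 25*sqrt(5)/2 ≈ 9.5491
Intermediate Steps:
z = -2 (z = -1/2*4 = -2)
W(g, q) = -q/5
x(K) = -10 + 5*K + 5*sqrt(5) (x(K) = -10 + 5*(sqrt(6 - 1) + K) = -10 + 5*(sqrt(5) + K) = -10 + 5*(K + sqrt(5)) = -10 + (5*K + 5*sqrt(5)) = -10 + 5*K + 5*sqrt(5))
f(L) = -L/2 (f(L) = L/(-2) = L*(-1/2) = -L/2)
f(x(W(4, -5)))**2 = (-(-10 + 5*(-1/5*(-5)) + 5*sqrt(5))/2)**2 = (-(-10 + 5*1 + 5*sqrt(5))/2)**2 = (-(-10 + 5 + 5*sqrt(5))/2)**2 = (-(-5 + 5*sqrt(5))/2)**2 = (5/2 - 5*sqrt(5)/2)**2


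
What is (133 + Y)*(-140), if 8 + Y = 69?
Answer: -27160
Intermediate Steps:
Y = 61 (Y = -8 + 69 = 61)
(133 + Y)*(-140) = (133 + 61)*(-140) = 194*(-140) = -27160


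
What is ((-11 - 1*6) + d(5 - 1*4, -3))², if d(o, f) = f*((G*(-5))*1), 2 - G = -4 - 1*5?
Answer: 21904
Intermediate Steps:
G = 11 (G = 2 - (-4 - 1*5) = 2 - (-4 - 5) = 2 - 1*(-9) = 2 + 9 = 11)
d(o, f) = -55*f (d(o, f) = f*((11*(-5))*1) = f*(-55*1) = f*(-55) = -55*f)
((-11 - 1*6) + d(5 - 1*4, -3))² = ((-11 - 1*6) - 55*(-3))² = ((-11 - 6) + 165)² = (-17 + 165)² = 148² = 21904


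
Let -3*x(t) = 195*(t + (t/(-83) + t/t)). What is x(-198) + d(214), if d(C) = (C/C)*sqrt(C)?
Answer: 1049945/83 + sqrt(214) ≈ 12665.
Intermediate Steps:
x(t) = -65 - 5330*t/83 (x(t) = -65*(t + (t/(-83) + t/t)) = -65*(t + (t*(-1/83) + 1)) = -65*(t + (-t/83 + 1)) = -65*(t + (1 - t/83)) = -65*(1 + 82*t/83) = -(195 + 15990*t/83)/3 = -65 - 5330*t/83)
d(C) = sqrt(C) (d(C) = 1*sqrt(C) = sqrt(C))
x(-198) + d(214) = (-65 - 5330/83*(-198)) + sqrt(214) = (-65 + 1055340/83) + sqrt(214) = 1049945/83 + sqrt(214)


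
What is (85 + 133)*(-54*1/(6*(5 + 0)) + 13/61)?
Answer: -105512/305 ≈ -345.94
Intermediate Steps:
(85 + 133)*(-54*1/(6*(5 + 0)) + 13/61) = 218*(-54/(5*6) + 13*(1/61)) = 218*(-54/30 + 13/61) = 218*(-54*1/30 + 13/61) = 218*(-9/5 + 13/61) = 218*(-484/305) = -105512/305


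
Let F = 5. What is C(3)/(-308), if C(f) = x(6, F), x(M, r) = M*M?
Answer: -9/77 ≈ -0.11688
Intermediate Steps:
x(M, r) = M²
C(f) = 36 (C(f) = 6² = 36)
C(3)/(-308) = 36/(-308) = 36*(-1/308) = -9/77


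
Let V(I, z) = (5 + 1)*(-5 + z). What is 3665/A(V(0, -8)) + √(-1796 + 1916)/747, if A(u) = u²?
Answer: 3665/6084 + 2*√30/747 ≈ 0.61706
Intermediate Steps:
V(I, z) = -30 + 6*z (V(I, z) = 6*(-5 + z) = -30 + 6*z)
3665/A(V(0, -8)) + √(-1796 + 1916)/747 = 3665/((-30 + 6*(-8))²) + √(-1796 + 1916)/747 = 3665/((-30 - 48)²) + √120*(1/747) = 3665/((-78)²) + (2*√30)*(1/747) = 3665/6084 + 2*√30/747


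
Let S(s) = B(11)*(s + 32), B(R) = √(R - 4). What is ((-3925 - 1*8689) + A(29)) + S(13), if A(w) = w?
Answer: -12585 + 45*√7 ≈ -12466.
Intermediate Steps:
B(R) = √(-4 + R)
S(s) = √7*(32 + s) (S(s) = √(-4 + 11)*(s + 32) = √7*(32 + s))
((-3925 - 1*8689) + A(29)) + S(13) = ((-3925 - 1*8689) + 29) + √7*(32 + 13) = ((-3925 - 8689) + 29) + √7*45 = (-12614 + 29) + 45*√7 = -12585 + 45*√7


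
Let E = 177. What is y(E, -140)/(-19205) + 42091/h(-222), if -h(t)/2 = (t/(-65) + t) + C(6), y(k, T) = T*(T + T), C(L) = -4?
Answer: 10281791275/111143176 ≈ 92.509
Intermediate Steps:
y(k, T) = 2*T² (y(k, T) = T*(2*T) = 2*T²)
h(t) = 8 - 128*t/65 (h(t) = -2*((t/(-65) + t) - 4) = -2*((t*(-1/65) + t) - 4) = -2*((-t/65 + t) - 4) = -2*(64*t/65 - 4) = -2*(-4 + 64*t/65) = 8 - 128*t/65)
y(E, -140)/(-19205) + 42091/h(-222) = (2*(-140)²)/(-19205) + 42091/(8 - 128/65*(-222)) = (2*19600)*(-1/19205) + 42091/(8 + 28416/65) = 39200*(-1/19205) + 42091/(28936/65) = -7840/3841 + 42091*(65/28936) = -7840/3841 + 2735915/28936 = 10281791275/111143176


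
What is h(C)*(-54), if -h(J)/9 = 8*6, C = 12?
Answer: 23328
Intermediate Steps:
h(J) = -432 (h(J) = -72*6 = -9*48 = -432)
h(C)*(-54) = -432*(-54) = 23328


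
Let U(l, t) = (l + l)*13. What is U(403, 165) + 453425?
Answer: 463903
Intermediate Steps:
U(l, t) = 26*l (U(l, t) = (2*l)*13 = 26*l)
U(403, 165) + 453425 = 26*403 + 453425 = 10478 + 453425 = 463903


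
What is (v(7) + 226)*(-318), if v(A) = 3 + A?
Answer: -75048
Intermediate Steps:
(v(7) + 226)*(-318) = ((3 + 7) + 226)*(-318) = (10 + 226)*(-318) = 236*(-318) = -75048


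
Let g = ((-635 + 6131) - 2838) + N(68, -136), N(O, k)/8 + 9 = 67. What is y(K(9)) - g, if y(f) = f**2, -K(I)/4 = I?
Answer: -1826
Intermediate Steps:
N(O, k) = 464 (N(O, k) = -72 + 8*67 = -72 + 536 = 464)
K(I) = -4*I
g = 3122 (g = ((-635 + 6131) - 2838) + 464 = (5496 - 2838) + 464 = 2658 + 464 = 3122)
y(K(9)) - g = (-4*9)**2 - 1*3122 = (-36)**2 - 3122 = 1296 - 3122 = -1826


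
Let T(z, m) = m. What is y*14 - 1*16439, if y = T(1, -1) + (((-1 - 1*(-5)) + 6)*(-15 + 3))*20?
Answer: -50053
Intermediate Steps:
y = -2401 (y = -1 + (((-1 - 1*(-5)) + 6)*(-15 + 3))*20 = -1 + (((-1 + 5) + 6)*(-12))*20 = -1 + ((4 + 6)*(-12))*20 = -1 + (10*(-12))*20 = -1 - 120*20 = -1 - 2400 = -2401)
y*14 - 1*16439 = -2401*14 - 1*16439 = -33614 - 16439 = -50053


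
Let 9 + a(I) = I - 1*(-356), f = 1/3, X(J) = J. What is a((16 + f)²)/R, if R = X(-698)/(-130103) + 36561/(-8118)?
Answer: -648257452744/4751029419 ≈ -136.45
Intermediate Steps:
f = ⅓ ≈ 0.33333
a(I) = 347 + I (a(I) = -9 + (I - 1*(-356)) = -9 + (I + 356) = -9 + (356 + I) = 347 + I)
R = -1583676473/352058718 (R = -698/(-130103) + 36561/(-8118) = -698*(-1/130103) + 36561*(-1/8118) = 698/130103 - 12187/2706 = -1583676473/352058718 ≈ -4.4983)
a((16 + f)²)/R = (347 + (16 + ⅓)²)/(-1583676473/352058718) = (347 + (49/3)²)*(-352058718/1583676473) = (347 + 2401/9)*(-352058718/1583676473) = (5524/9)*(-352058718/1583676473) = -648257452744/4751029419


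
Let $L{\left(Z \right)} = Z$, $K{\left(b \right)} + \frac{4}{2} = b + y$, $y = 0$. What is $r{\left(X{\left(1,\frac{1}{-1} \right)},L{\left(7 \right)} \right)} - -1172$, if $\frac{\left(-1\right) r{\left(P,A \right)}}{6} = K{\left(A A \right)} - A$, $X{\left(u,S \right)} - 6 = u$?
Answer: $932$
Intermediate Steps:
$X{\left(u,S \right)} = 6 + u$
$K{\left(b \right)} = -2 + b$ ($K{\left(b \right)} = -2 + \left(b + 0\right) = -2 + b$)
$r{\left(P,A \right)} = 12 - 6 A^{2} + 6 A$ ($r{\left(P,A \right)} = - 6 \left(\left(-2 + A A\right) - A\right) = - 6 \left(\left(-2 + A^{2}\right) - A\right) = - 6 \left(-2 + A^{2} - A\right) = 12 - 6 A^{2} + 6 A$)
$r{\left(X{\left(1,\frac{1}{-1} \right)},L{\left(7 \right)} \right)} - -1172 = \left(12 - 6 \cdot 7^{2} + 6 \cdot 7\right) - -1172 = \left(12 - 294 + 42\right) + \left(-493 + 1665\right) = \left(12 - 294 + 42\right) + 1172 = -240 + 1172 = 932$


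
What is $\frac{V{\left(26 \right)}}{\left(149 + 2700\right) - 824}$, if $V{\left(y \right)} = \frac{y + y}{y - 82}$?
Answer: $- \frac{13}{28350} \approx -0.00045855$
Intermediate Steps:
$V{\left(y \right)} = \frac{2 y}{-82 + y}$
$\frac{V{\left(26 \right)}}{\left(149 + 2700\right) - 824} = \frac{2 \cdot 26 \frac{1}{-82 + 26}}{\left(149 + 2700\right) - 824} = \frac{2 \cdot 26 \frac{1}{-56}}{2849 - 824} = \frac{2 \cdot 26 \left(- \frac{1}{56}\right)}{2025} = \left(- \frac{13}{14}\right) \frac{1}{2025} = - \frac{13}{28350}$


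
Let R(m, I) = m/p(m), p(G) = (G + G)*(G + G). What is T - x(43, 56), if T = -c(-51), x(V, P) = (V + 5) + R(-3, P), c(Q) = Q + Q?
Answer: 649/12 ≈ 54.083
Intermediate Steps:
c(Q) = 2*Q
p(G) = 4*G**2 (p(G) = (2*G)*(2*G) = 4*G**2)
R(m, I) = 1/(4*m) (R(m, I) = m/((4*m**2)) = m*(1/(4*m**2)) = 1/(4*m))
x(V, P) = 59/12 + V (x(V, P) = (V + 5) + (1/4)/(-3) = (5 + V) + (1/4)*(-1/3) = (5 + V) - 1/12 = 59/12 + V)
T = 102 (T = -2*(-51) = -1*(-102) = 102)
T - x(43, 56) = 102 - (59/12 + 43) = 102 - 1*575/12 = 102 - 575/12 = 649/12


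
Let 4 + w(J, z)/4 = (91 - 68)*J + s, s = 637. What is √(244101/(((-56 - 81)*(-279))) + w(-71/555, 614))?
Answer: √1559722615459715/785695 ≈ 50.265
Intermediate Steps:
w(J, z) = 2532 + 92*J (w(J, z) = -16 + 4*((91 - 68)*J + 637) = -16 + 4*(23*J + 637) = -16 + 4*(637 + 23*J) = -16 + (2548 + 92*J) = 2532 + 92*J)
√(244101/(((-56 - 81)*(-279))) + w(-71/555, 614)) = √(244101/(((-56 - 81)*(-279))) + (2532 + 92*(-71/555))) = √(244101/((-137*(-279))) + (2532 + 92*(-71*1/555))) = √(244101/38223 + (2532 + 92*(-71/555))) = √(244101*(1/38223) + (2532 - 6532/555)) = √(81367/12741 + 1398728/555) = √(1985150237/785695) = √1559722615459715/785695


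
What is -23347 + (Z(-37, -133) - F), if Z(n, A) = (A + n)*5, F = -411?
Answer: -23786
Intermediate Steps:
Z(n, A) = 5*A + 5*n
-23347 + (Z(-37, -133) - F) = -23347 + ((5*(-133) + 5*(-37)) - 1*(-411)) = -23347 + ((-665 - 185) + 411) = -23347 + (-850 + 411) = -23347 - 439 = -23786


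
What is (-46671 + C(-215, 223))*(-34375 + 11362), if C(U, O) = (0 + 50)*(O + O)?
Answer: 560849823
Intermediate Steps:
C(U, O) = 100*O (C(U, O) = 50*(2*O) = 100*O)
(-46671 + C(-215, 223))*(-34375 + 11362) = (-46671 + 100*223)*(-34375 + 11362) = (-46671 + 22300)*(-23013) = -24371*(-23013) = 560849823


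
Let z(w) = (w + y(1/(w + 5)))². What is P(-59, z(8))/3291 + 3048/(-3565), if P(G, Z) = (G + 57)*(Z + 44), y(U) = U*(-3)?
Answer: -606995134/660926045 ≈ -0.91840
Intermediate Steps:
y(U) = -3*U
z(w) = (w - 3/(5 + w))² (z(w) = (w - 3/(w + 5))² = (w - 3/(5 + w))²)
P(G, Z) = (44 + Z)*(57 + G) (P(G, Z) = (57 + G)*(44 + Z) = (44 + Z)*(57 + G))
P(-59, z(8))/3291 + 3048/(-3565) = (2508 + 44*(-59) + 57*(8 - 3/(5 + 8))² - 59*(8 - 3/(5 + 8))²)/3291 + 3048/(-3565) = (2508 - 2596 + 57*(8 - 3/13)² - 59*(8 - 3/13)²)*(1/3291) + 3048*(-1/3565) = (2508 - 2596 + 57*(8 - 3*1/13)² - 59*(8 - 3*1/13)²)*(1/3291) - 3048/3565 = (2508 - 2596 + 57*(8 - 3/13)² - 59*(8 - 3/13)²)*(1/3291) - 3048/3565 = (2508 - 2596 + 57*(101/13)² - 59*(101/13)²)*(1/3291) - 3048/3565 = (2508 - 2596 + 57*(10201/169) - 59*10201/169)*(1/3291) - 3048/3565 = (2508 - 2596 + 581457/169 - 601859/169)*(1/3291) - 3048/3565 = -35274/169*1/3291 - 3048/3565 = -11758/185393 - 3048/3565 = -606995134/660926045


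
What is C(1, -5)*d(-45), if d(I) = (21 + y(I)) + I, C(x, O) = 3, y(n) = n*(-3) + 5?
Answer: 348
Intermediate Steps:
y(n) = 5 - 3*n (y(n) = -3*n + 5 = 5 - 3*n)
d(I) = 26 - 2*I (d(I) = (21 + (5 - 3*I)) + I = (26 - 3*I) + I = 26 - 2*I)
C(1, -5)*d(-45) = 3*(26 - 2*(-45)) = 3*(26 + 90) = 3*116 = 348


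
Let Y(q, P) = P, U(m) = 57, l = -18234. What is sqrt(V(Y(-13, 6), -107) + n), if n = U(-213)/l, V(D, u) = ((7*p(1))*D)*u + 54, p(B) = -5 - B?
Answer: sqrt(998101110030)/6078 ≈ 164.37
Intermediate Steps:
V(D, u) = 54 - 42*D*u (V(D, u) = ((7*(-5 - 1*1))*D)*u + 54 = ((7*(-5 - 1))*D)*u + 54 = ((7*(-6))*D)*u + 54 = (-42*D)*u + 54 = -42*D*u + 54 = 54 - 42*D*u)
n = -19/6078 (n = 57/(-18234) = 57*(-1/18234) = -19/6078 ≈ -0.0031260)
sqrt(V(Y(-13, 6), -107) + n) = sqrt((54 - 42*6*(-107)) - 19/6078) = sqrt((54 + 26964) - 19/6078) = sqrt(27018 - 19/6078) = sqrt(164215385/6078) = sqrt(998101110030)/6078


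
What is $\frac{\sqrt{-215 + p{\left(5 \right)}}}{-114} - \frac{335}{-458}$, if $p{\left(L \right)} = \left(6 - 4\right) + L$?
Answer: $\frac{335}{458} - \frac{2 i \sqrt{13}}{57} \approx 0.73144 - 0.12651 i$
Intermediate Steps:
$p{\left(L \right)} = 2 + L$
$\frac{\sqrt{-215 + p{\left(5 \right)}}}{-114} - \frac{335}{-458} = \frac{\sqrt{-215 + \left(2 + 5\right)}}{-114} - \frac{335}{-458} = \sqrt{-215 + 7} \left(- \frac{1}{114}\right) - - \frac{335}{458} = \sqrt{-208} \left(- \frac{1}{114}\right) + \frac{335}{458} = 4 i \sqrt{13} \left(- \frac{1}{114}\right) + \frac{335}{458} = - \frac{2 i \sqrt{13}}{57} + \frac{335}{458} = \frac{335}{458} - \frac{2 i \sqrt{13}}{57}$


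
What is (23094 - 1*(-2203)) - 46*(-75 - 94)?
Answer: 33071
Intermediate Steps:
(23094 - 1*(-2203)) - 46*(-75 - 94) = (23094 + 2203) - 46*(-169) = 25297 - 1*(-7774) = 25297 + 7774 = 33071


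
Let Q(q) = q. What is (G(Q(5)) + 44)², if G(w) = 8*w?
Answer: 7056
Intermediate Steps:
(G(Q(5)) + 44)² = (8*5 + 44)² = (40 + 44)² = 84² = 7056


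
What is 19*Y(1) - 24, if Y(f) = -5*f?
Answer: -119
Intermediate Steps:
19*Y(1) - 24 = 19*(-5*1) - 24 = 19*(-5) - 24 = -95 - 24 = -119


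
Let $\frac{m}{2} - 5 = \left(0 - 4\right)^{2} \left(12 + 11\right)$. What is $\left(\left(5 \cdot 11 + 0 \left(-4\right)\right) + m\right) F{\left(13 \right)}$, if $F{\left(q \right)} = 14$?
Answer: $11214$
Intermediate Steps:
$m = 746$ ($m = 10 + 2 \left(0 - 4\right)^{2} \left(12 + 11\right) = 10 + 2 \left(-4\right)^{2} \cdot 23 = 10 + 2 \cdot 16 \cdot 23 = 10 + 2 \cdot 368 = 10 + 736 = 746$)
$\left(\left(5 \cdot 11 + 0 \left(-4\right)\right) + m\right) F{\left(13 \right)} = \left(\left(5 \cdot 11 + 0 \left(-4\right)\right) + 746\right) 14 = \left(\left(55 + 0\right) + 746\right) 14 = \left(55 + 746\right) 14 = 801 \cdot 14 = 11214$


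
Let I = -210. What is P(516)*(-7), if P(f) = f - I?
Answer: -5082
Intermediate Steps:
P(f) = 210 + f (P(f) = f - 1*(-210) = f + 210 = 210 + f)
P(516)*(-7) = (210 + 516)*(-7) = 726*(-7) = -5082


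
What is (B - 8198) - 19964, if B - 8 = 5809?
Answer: -22345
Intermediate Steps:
B = 5817 (B = 8 + 5809 = 5817)
(B - 8198) - 19964 = (5817 - 8198) - 19964 = -2381 - 19964 = -22345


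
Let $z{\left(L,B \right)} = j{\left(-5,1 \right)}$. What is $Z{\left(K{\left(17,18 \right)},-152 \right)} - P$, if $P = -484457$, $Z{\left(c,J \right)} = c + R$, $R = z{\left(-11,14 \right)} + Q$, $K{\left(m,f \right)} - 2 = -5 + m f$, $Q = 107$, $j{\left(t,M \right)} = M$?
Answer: $484868$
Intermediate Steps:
$z{\left(L,B \right)} = 1$
$K{\left(m,f \right)} = -3 + f m$ ($K{\left(m,f \right)} = 2 + \left(-5 + m f\right) = 2 + \left(-5 + f m\right) = -3 + f m$)
$R = 108$ ($R = 1 + 107 = 108$)
$Z{\left(c,J \right)} = 108 + c$ ($Z{\left(c,J \right)} = c + 108 = 108 + c$)
$Z{\left(K{\left(17,18 \right)},-152 \right)} - P = \left(108 + \left(-3 + 18 \cdot 17\right)\right) - -484457 = \left(108 + \left(-3 + 306\right)\right) + 484457 = \left(108 + 303\right) + 484457 = 411 + 484457 = 484868$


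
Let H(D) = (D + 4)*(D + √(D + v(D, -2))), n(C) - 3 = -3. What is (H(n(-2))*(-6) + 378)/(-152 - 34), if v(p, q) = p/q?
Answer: -63/31 ≈ -2.0323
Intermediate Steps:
n(C) = 0 (n(C) = 3 - 3 = 0)
H(D) = (4 + D)*(D + √2*√D/2) (H(D) = (D + 4)*(D + √(D + D/(-2))) = (4 + D)*(D + √(D + D*(-½))) = (4 + D)*(D + √(D - D/2)) = (4 + D)*(D + √(D/2)) = (4 + D)*(D + √2*√D/2))
(H(n(-2))*(-6) + 378)/(-152 - 34) = ((0² + 4*0 + √2*0^(3/2)/2 + 2*√2*√0)*(-6) + 378)/(-152 - 34) = ((0 + 0 + (½)*√2*0 + 2*√2*0)*(-6) + 378)/(-186) = ((0 + 0 + 0 + 0)*(-6) + 378)*(-1/186) = (0*(-6) + 378)*(-1/186) = (0 + 378)*(-1/186) = 378*(-1/186) = -63/31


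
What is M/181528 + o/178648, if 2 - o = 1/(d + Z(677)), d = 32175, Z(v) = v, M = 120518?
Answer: 88415666436989/133172210482336 ≈ 0.66392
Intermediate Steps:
o = 65703/32852 (o = 2 - 1/(32175 + 677) = 2 - 1/32852 = 65703/32852 ≈ 2.0000)
M/181528 + o/178648 = 120518/181528 + (65703/32852)/178648 = 120518*(1/181528) + (65703/32852)*(1/178648) = 60259/90764 + 65703/5868944096 = 88415666436989/133172210482336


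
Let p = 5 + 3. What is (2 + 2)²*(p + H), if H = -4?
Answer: 64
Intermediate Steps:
p = 8
(2 + 2)²*(p + H) = (2 + 2)²*(8 - 4) = 4²*4 = 16*4 = 64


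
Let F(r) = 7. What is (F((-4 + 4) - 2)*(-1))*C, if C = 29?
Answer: -203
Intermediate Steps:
(F((-4 + 4) - 2)*(-1))*C = (7*(-1))*29 = -7*29 = -203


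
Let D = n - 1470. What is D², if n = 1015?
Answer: 207025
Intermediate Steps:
D = -455 (D = 1015 - 1470 = -455)
D² = (-455)² = 207025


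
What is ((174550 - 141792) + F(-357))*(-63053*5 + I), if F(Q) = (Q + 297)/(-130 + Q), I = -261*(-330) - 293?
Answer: -3660112146168/487 ≈ -7.5156e+9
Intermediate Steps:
I = 85837 (I = 86130 - 293 = 85837)
F(Q) = (297 + Q)/(-130 + Q)
((174550 - 141792) + F(-357))*(-63053*5 + I) = ((174550 - 141792) + (297 - 357)/(-130 - 357))*(-63053*5 + 85837) = (32758 - 60/(-487))*(-315265 + 85837) = (32758 - 1/487*(-60))*(-229428) = (32758 + 60/487)*(-229428) = (15953206/487)*(-229428) = -3660112146168/487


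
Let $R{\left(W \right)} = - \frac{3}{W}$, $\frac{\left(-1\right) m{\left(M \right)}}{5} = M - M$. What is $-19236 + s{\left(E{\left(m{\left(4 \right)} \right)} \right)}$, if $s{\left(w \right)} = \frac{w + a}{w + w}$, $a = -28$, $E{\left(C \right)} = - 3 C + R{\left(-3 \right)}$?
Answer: $- \frac{38499}{2} \approx -19250.0$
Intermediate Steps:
$m{\left(M \right)} = 0$ ($m{\left(M \right)} = - 5 \left(M - M\right) = \left(-5\right) 0 = 0$)
$E{\left(C \right)} = 1 - 3 C$ ($E{\left(C \right)} = - 3 C - \frac{3}{-3} = - 3 C - -1 = - 3 C + 1 = 1 - 3 C$)
$s{\left(w \right)} = \frac{-28 + w}{2 w}$ ($s{\left(w \right)} = \frac{w - 28}{w + w} = \frac{-28 + w}{2 w}$)
$-19236 + s{\left(E{\left(m{\left(4 \right)} \right)} \right)} = -19236 + \frac{-28 + \left(1 - 0\right)}{2 \left(1 - 0\right)} = -19236 + \frac{-28 + \left(1 + 0\right)}{2 \left(1 + 0\right)} = -19236 + \frac{-28 + 1}{2 \cdot 1} = -19236 + \frac{1}{2} \cdot 1 \left(-27\right) = -19236 - \frac{27}{2} = - \frac{38499}{2}$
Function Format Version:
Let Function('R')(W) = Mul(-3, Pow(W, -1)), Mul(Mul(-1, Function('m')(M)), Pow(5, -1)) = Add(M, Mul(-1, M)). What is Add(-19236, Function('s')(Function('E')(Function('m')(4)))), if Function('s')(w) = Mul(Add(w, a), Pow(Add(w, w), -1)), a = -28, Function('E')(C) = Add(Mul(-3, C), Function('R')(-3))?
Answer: Rational(-38499, 2) ≈ -19250.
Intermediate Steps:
Function('m')(M) = 0 (Function('m')(M) = Mul(-5, Add(M, Mul(-1, M))) = Mul(-5, 0) = 0)
Function('E')(C) = Add(1, Mul(-3, C)) (Function('E')(C) = Add(Mul(-3, C), Mul(-3, Pow(-3, -1))) = Add(Mul(-3, C), Mul(-3, Rational(-1, 3))) = Add(Mul(-3, C), 1) = Add(1, Mul(-3, C)))
Function('s')(w) = Mul(Rational(1, 2), Pow(w, -1), Add(-28, w)) (Function('s')(w) = Mul(Add(w, -28), Pow(Add(w, w), -1)) = Mul(Add(-28, w), Pow(Mul(2, w), -1)) = Mul(Add(-28, w), Mul(Rational(1, 2), Pow(w, -1))) = Mul(Rational(1, 2), Pow(w, -1), Add(-28, w)))
Add(-19236, Function('s')(Function('E')(Function('m')(4)))) = Add(-19236, Mul(Rational(1, 2), Pow(Add(1, Mul(-3, 0)), -1), Add(-28, Add(1, Mul(-3, 0))))) = Add(-19236, Mul(Rational(1, 2), Pow(Add(1, 0), -1), Add(-28, Add(1, 0)))) = Add(-19236, Mul(Rational(1, 2), Pow(1, -1), Add(-28, 1))) = Add(-19236, Mul(Rational(1, 2), 1, -27)) = Add(-19236, Rational(-27, 2)) = Rational(-38499, 2)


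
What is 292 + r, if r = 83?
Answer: 375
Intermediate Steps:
292 + r = 292 + 83 = 375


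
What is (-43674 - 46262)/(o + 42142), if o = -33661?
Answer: -8176/771 ≈ -10.604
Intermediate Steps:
(-43674 - 46262)/(o + 42142) = (-43674 - 46262)/(-33661 + 42142) = -89936/8481 = -89936*1/8481 = -8176/771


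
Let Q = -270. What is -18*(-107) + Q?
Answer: 1656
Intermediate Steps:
-18*(-107) + Q = -18*(-107) - 270 = 1926 - 270 = 1656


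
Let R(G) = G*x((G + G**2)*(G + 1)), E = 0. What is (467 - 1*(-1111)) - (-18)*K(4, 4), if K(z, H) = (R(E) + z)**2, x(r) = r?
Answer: 1866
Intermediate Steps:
R(G) = G*(1 + G)*(G + G**2) (R(G) = G*((G + G**2)*(G + 1)) = G*((G + G**2)*(1 + G)) = G*((1 + G)*(G + G**2)) = G*(1 + G)*(G + G**2))
K(z, H) = z**2 (K(z, H) = (0**2*(1 + 0**2 + 2*0) + z)**2 = (0*(1 + 0 + 0) + z)**2 = (0*1 + z)**2 = (0 + z)**2 = z**2)
(467 - 1*(-1111)) - (-18)*K(4, 4) = (467 - 1*(-1111)) - (-18)*4**2 = (467 + 1111) - (-18)*16 = 1578 - 1*(-288) = 1578 + 288 = 1866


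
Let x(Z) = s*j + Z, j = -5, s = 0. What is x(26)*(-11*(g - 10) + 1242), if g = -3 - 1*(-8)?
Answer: 33722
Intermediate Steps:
g = 5 (g = -3 + 8 = 5)
x(Z) = Z (x(Z) = 0*(-5) + Z = 0 + Z = Z)
x(26)*(-11*(g - 10) + 1242) = 26*(-11*(5 - 10) + 1242) = 26*(-11*(-5) + 1242) = 26*(55 + 1242) = 26*1297 = 33722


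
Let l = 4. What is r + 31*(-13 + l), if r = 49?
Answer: -230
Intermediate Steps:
r + 31*(-13 + l) = 49 + 31*(-13 + 4) = 49 + 31*(-9) = 49 - 279 = -230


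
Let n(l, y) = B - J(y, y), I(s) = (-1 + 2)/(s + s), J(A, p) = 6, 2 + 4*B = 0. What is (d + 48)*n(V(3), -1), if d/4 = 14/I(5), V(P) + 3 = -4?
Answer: -3952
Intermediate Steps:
B = -½ (B = -½ + (¼)*0 = -½ + 0 = -½ ≈ -0.50000)
V(P) = -7 (V(P) = -3 - 4 = -7)
I(s) = 1/(2*s)
n(l, y) = -13/2 (n(l, y) = -½ - 1*6 = -½ - 6 = -13/2)
d = 560 (d = 4*(14/(((½)/5))) = 4*(14/(((½)*(⅕)))) = 4*(14/(⅒)) = 4*(14*10) = 4*140 = 560)
(d + 48)*n(V(3), -1) = (560 + 48)*(-13/2) = 608*(-13/2) = -3952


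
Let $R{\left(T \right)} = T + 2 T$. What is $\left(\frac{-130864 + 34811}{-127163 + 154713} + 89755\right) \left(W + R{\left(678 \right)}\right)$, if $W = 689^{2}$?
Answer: $\frac{235770050338147}{5510} \approx 4.279 \cdot 10^{10}$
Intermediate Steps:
$R{\left(T \right)} = 3 T$
$W = 474721$
$\left(\frac{-130864 + 34811}{-127163 + 154713} + 89755\right) \left(W + R{\left(678 \right)}\right) = \left(\frac{-130864 + 34811}{-127163 + 154713} + 89755\right) \left(474721 + 3 \cdot 678\right) = \left(- \frac{96053}{27550} + 89755\right) \left(474721 + 2034\right) = \left(\left(-96053\right) \frac{1}{27550} + 89755\right) 476755 = \left(- \frac{96053}{27550} + 89755\right) 476755 = \frac{2472654197}{27550} \cdot 476755 = \frac{235770050338147}{5510}$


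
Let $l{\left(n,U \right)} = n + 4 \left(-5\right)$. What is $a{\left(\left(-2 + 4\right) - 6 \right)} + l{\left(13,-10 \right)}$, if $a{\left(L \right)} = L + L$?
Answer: $-15$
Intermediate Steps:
$a{\left(L \right)} = 2 L$
$l{\left(n,U \right)} = -20 + n$ ($l{\left(n,U \right)} = n - 20 = -20 + n$)
$a{\left(\left(-2 + 4\right) - 6 \right)} + l{\left(13,-10 \right)} = 2 \left(\left(-2 + 4\right) - 6\right) + \left(-20 + 13\right) = 2 \left(2 - 6\right) - 7 = 2 \left(-4\right) - 7 = -8 - 7 = -15$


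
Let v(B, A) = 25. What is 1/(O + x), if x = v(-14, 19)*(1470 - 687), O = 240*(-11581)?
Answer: -1/2759865 ≈ -3.6234e-7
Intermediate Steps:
O = -2779440
x = 19575 (x = 25*(1470 - 687) = 25*783 = 19575)
1/(O + x) = 1/(-2779440 + 19575) = 1/(-2759865) = -1/2759865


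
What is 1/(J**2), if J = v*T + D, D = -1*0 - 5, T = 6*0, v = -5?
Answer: 1/25 ≈ 0.040000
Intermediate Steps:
T = 0
D = -5 (D = 0 - 5 = -5)
J = -5 (J = -5*0 - 5 = 0 - 5 = -5)
1/(J**2) = 1/((-5)**2) = 1/25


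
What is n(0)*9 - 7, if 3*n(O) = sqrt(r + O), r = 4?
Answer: -1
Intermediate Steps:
n(O) = sqrt(4 + O)/3
n(0)*9 - 7 = (sqrt(4 + 0)/3)*9 - 7 = (sqrt(4)/3)*9 - 7 = ((1/3)*2)*9 - 7 = (2/3)*9 - 7 = 6 - 7 = -1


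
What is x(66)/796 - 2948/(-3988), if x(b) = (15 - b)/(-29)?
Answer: 17063755/23014748 ≈ 0.74143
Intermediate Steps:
x(b) = -15/29 + b/29 (x(b) = (15 - b)*(-1/29) = -15/29 + b/29)
x(66)/796 - 2948/(-3988) = (-15/29 + (1/29)*66)/796 - 2948/(-3988) = (-15/29 + 66/29)*(1/796) - 2948*(-1/3988) = (51/29)*(1/796) + 737/997 = 51/23084 + 737/997 = 17063755/23014748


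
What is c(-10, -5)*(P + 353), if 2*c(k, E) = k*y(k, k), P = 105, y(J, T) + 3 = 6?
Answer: -6870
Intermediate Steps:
y(J, T) = 3 (y(J, T) = -3 + 6 = 3)
c(k, E) = 3*k/2 (c(k, E) = (k*3)/2 = (3*k)/2 = 3*k/2)
c(-10, -5)*(P + 353) = ((3/2)*(-10))*(105 + 353) = -15*458 = -6870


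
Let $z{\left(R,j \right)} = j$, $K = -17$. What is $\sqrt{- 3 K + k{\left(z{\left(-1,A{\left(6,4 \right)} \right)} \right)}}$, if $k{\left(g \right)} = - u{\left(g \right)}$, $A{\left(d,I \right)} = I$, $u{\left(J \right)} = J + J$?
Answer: $\sqrt{43} \approx 6.5574$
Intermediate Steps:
$u{\left(J \right)} = 2 J$
$k{\left(g \right)} = - 2 g$
$\sqrt{- 3 K + k{\left(z{\left(-1,A{\left(6,4 \right)} \right)} \right)}} = \sqrt{\left(-3\right) \left(-17\right) - 8} = \sqrt{51 - 8} = \sqrt{43}$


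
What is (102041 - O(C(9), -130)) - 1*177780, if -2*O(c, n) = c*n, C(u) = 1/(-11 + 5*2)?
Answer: -75674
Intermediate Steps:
C(u) = -1 (C(u) = 1/(-11 + 10) = 1/(-1) = -1)
O(c, n) = -c*n/2
(102041 - O(C(9), -130)) - 1*177780 = (102041 - (-1)*(-1)*(-130)/2) - 1*177780 = (102041 - 1*(-65)) - 177780 = (102041 + 65) - 177780 = 102106 - 177780 = -75674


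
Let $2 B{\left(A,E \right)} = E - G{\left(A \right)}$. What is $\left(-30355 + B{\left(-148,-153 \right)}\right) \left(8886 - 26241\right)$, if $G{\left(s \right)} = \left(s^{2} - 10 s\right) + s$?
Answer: $\frac{1459538145}{2} \approx 7.2977 \cdot 10^{8}$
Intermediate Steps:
$G{\left(s \right)} = s^{2} - 9 s$
$B{\left(A,E \right)} = \frac{E}{2} - \frac{A \left(-9 + A\right)}{2}$ ($B{\left(A,E \right)} = \frac{E - A \left(-9 + A\right)}{2} = \frac{E}{2} - \frac{A \left(-9 + A\right)}{2}$)
$\left(-30355 + B{\left(-148,-153 \right)}\right) \left(8886 - 26241\right) = \left(-30355 + \left(\frac{1}{2} \left(-153\right) - - 74 \left(-9 - 148\right)\right)\right) \left(8886 - 26241\right) = \left(-30355 - \left(\frac{153}{2} - -11618\right)\right) \left(-17355\right) = \left(-30355 - \frac{23389}{2}\right) \left(-17355\right) = \left(- \frac{84099}{2}\right) \left(-17355\right) = \frac{1459538145}{2}$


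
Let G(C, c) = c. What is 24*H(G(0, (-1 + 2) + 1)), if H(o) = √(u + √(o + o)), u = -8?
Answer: 24*I*√6 ≈ 58.788*I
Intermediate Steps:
H(o) = √(-8 + √2*√o) (H(o) = √(-8 + √(o + o)) = √(-8 + √(2*o)) = √(-8 + √2*√o))
24*H(G(0, (-1 + 2) + 1)) = 24*√(-8 + √2*√((-1 + 2) + 1)) = 24*√(-8 + √2*√(1 + 1)) = 24*√(-8 + √2*√2) = 24*√(-8 + 2) = 24*√(-6) = 24*(I*√6) = 24*I*√6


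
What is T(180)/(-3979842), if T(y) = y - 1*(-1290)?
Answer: -245/663307 ≈ -0.00036936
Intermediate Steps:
T(y) = 1290 + y (T(y) = y + 1290 = 1290 + y)
T(180)/(-3979842) = (1290 + 180)/(-3979842) = 1470*(-1/3979842) = -245/663307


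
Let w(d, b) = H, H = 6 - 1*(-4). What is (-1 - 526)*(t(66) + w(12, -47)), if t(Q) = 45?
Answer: -28985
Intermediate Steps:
H = 10 (H = 6 + 4 = 10)
w(d, b) = 10
(-1 - 526)*(t(66) + w(12, -47)) = (-1 - 526)*(45 + 10) = -527*55 = -28985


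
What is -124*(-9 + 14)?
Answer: -620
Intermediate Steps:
-124*(-9 + 14) = -124*5 = -620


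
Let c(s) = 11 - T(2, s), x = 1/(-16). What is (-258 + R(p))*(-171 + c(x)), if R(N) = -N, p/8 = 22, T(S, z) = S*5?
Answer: 73780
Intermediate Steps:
T(S, z) = 5*S
p = 176 (p = 8*22 = 176)
x = -1/16 (x = 1*(-1/16) = -1/16 ≈ -0.062500)
c(s) = 1 (c(s) = 11 - 5*2 = 11 - 1*10 = 11 - 10 = 1)
(-258 + R(p))*(-171 + c(x)) = (-258 - 1*176)*(-171 + 1) = (-258 - 176)*(-170) = -434*(-170) = 73780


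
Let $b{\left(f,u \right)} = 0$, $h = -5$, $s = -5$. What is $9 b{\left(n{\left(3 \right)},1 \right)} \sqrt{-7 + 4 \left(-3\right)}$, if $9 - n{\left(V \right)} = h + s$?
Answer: $0$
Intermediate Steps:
$n{\left(V \right)} = 19$ ($n{\left(V \right)} = 9 - \left(-5 - 5\right) = 9 - -10 = 9 + 10 = 19$)
$9 b{\left(n{\left(3 \right)},1 \right)} \sqrt{-7 + 4 \left(-3\right)} = 9 \cdot 0 \sqrt{-7 + 4 \left(-3\right)} = 0 \sqrt{-7 - 12} = 0 \sqrt{-19} = 0 i \sqrt{19} = 0$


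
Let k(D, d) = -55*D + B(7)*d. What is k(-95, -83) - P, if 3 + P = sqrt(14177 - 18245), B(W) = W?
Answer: 4647 - 6*I*sqrt(113) ≈ 4647.0 - 63.781*I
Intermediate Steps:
P = -3 + 6*I*sqrt(113) (P = -3 + sqrt(14177 - 18245) = -3 + sqrt(-4068) = -3 + 6*I*sqrt(113) ≈ -3.0 + 63.781*I)
k(D, d) = -55*D + 7*d
k(-95, -83) - P = (-55*(-95) + 7*(-83)) - (-3 + 6*I*sqrt(113)) = (5225 - 581) + (3 - 6*I*sqrt(113)) = 4644 + (3 - 6*I*sqrt(113)) = 4647 - 6*I*sqrt(113)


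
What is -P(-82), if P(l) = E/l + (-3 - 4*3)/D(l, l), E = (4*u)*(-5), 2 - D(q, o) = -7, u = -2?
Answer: 265/123 ≈ 2.1545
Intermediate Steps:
D(q, o) = 9 (D(q, o) = 2 - 1*(-7) = 2 + 7 = 9)
E = 40 (E = (4*(-2))*(-5) = -8*(-5) = 40)
P(l) = -5/3 + 40/l (P(l) = 40/l + (-3 - 4*3)/9 = 40/l + (-3 - 12)*(1/9) = 40/l - 15*1/9 = 40/l - 5/3 = -5/3 + 40/l)
-P(-82) = -(-5/3 + 40/(-82)) = -(-5/3 + 40*(-1/82)) = -(-5/3 - 20/41) = -1*(-265/123) = 265/123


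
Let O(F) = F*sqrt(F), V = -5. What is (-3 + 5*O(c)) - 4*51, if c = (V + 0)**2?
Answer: 418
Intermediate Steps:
c = 25 (c = (-5 + 0)**2 = (-5)**2 = 25)
O(F) = F**(3/2)
(-3 + 5*O(c)) - 4*51 = (-3 + 5*25**(3/2)) - 4*51 = (-3 + 5*125) - 204 = (-3 + 625) - 204 = 622 - 204 = 418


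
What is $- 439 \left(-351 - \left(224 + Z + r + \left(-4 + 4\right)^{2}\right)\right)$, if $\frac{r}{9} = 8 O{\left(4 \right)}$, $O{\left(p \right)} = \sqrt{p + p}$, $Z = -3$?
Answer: $251108 + 63216 \sqrt{2} \approx 3.4051 \cdot 10^{5}$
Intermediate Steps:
$O{\left(p \right)} = \sqrt{2} \sqrt{p}$ ($O{\left(p \right)} = \sqrt{2 p} = \sqrt{2} \sqrt{p}$)
$r = 144 \sqrt{2}$ ($r = 9 \cdot 8 \sqrt{2} \sqrt{4} = 9 \cdot 8 \sqrt{2} \cdot 2 = 9 \cdot 8 \cdot 2 \sqrt{2} = 9 \cdot 16 \sqrt{2} = 144 \sqrt{2} \approx 203.65$)
$- 439 \left(-351 - \left(224 + Z + r + \left(-4 + 4\right)^{2}\right)\right) = - 439 \left(-351 - \left(221 + \left(-4 + 4\right)^{2} + 144 \sqrt{2}\right)\right) = - 439 \left(-351 - \left(221 + 144 \sqrt{2}\right)\right) = - 439 \left(-572 - 144 \sqrt{2}\right) = 251108 + 63216 \sqrt{2}$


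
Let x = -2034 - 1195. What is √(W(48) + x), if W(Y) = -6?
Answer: I*√3235 ≈ 56.877*I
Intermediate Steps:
x = -3229
√(W(48) + x) = √(-6 - 3229) = √(-3235) = I*√3235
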